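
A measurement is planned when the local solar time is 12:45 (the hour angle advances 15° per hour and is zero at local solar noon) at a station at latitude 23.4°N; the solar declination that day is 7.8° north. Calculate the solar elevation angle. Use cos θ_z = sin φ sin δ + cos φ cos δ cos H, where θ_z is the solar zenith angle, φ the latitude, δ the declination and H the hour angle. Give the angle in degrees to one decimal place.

Hour angle H = 15° × (12.75 − 12) = 11.25°.
With φ = 23.4°, δ = 7.8°, H = 11.25°: sin φ sin δ = 0.0539, cos φ cos δ cos H = 0.8918, so cos θ_z = 0.9457.
θ_z = arccos(0.9457) = 18.97°, so the elevation is 90° − 18.97° = 71.03°.

71.0°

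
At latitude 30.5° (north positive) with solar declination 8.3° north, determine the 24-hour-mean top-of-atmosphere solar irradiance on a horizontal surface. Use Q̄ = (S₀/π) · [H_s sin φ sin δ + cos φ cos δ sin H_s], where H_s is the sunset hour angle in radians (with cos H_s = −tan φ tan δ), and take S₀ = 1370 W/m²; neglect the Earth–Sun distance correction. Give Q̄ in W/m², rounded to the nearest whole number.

423 W/m²

−tan φ tan δ = −(0.5890)(0.1459) = -0.0859; H_s = arccos(-0.0859) = 94.93°. In radians, H_s = 1.6568.
H_s sin φ sin δ = 1.6568 × 0.5075 × 0.1444 = 0.1214.
cos φ cos δ sin H_s = 0.8616 × 0.9895 × 0.9963 = 0.8494.
Q̄ = (1370/π) × (0.1214 + 0.8494) = 436.08 × 0.9708 = 423.35 W/m².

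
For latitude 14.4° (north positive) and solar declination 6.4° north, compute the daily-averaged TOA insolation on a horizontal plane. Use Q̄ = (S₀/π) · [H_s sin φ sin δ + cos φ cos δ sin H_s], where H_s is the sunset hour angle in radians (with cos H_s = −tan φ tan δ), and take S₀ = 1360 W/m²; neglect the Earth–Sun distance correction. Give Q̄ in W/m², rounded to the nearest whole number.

436 W/m²

cos H_s = −tan(14.4°) · tan(6.4°) = -0.0288, so H_s = arccos(-0.0288) = 91.65°. In radians, H_s = 1.5996.
H_s sin φ sin δ = 1.5996 × 0.2487 × 0.1115 = 0.0444.
cos φ cos δ sin H_s = 0.9686 × 0.9938 × 0.9996 = 0.9622.
Q̄ = (1360/π) × (0.0444 + 0.9622) = 432.90 × 1.0066 = 435.76 W/m².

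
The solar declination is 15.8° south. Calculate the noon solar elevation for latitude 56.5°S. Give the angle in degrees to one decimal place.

49.3°

At local solar noon the hour angle is zero, so the elevation is 90° − |φ − δ| = 90° − |-56.5° − (-15.8°)| = 90° − 40.7° = 49.3°.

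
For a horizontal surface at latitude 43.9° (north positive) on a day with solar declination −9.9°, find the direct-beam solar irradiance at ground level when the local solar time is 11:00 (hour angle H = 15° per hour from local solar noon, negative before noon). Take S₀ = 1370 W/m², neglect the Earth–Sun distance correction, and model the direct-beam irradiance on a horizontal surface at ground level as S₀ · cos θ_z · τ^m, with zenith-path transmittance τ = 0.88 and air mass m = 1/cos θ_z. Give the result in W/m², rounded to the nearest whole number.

Hour angle H = 15° × (11 − 12) = -15.00°.
cos θ_z = sin(43.9°) sin(-9.9°) + cos(43.9°) cos(-9.9°) cos(-15.00°) = -0.1192 + 0.6856 = 0.5664.
Air mass m = 1/cos θ_z = 1/0.5664 = 1.766; τ^m = 0.88^1.766 = 0.7979.
Surface direct beam = 1370 × 0.5664 × 0.7979 = 619.14 W/m².

619 W/m²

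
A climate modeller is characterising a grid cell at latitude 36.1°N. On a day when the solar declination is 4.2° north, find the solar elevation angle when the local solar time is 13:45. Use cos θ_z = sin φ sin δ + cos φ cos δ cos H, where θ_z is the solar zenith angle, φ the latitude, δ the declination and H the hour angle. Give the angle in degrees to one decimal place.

50.0°

Hour angle H = 15° × (13.75 − 12) = 26.25°.
With φ = 36.1°, δ = 4.2°, H = 26.25°: sin φ sin δ = 0.0432, cos φ cos δ cos H = 0.7227, so cos θ_z = 0.7659.
θ_z = arccos(0.7659) = 40.01°, so the elevation is 90° − 40.01° = 49.99°.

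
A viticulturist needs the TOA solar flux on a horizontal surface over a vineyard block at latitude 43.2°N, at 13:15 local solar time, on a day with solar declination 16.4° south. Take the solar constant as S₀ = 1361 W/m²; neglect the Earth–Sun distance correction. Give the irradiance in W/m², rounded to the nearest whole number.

638 W/m²

Hour angle H = 15° × (13.25 − 12) = 18.75°.
cos θ_z = sin(43.2°) sin(-16.4°) + cos(43.2°) cos(-16.4°) cos(18.75°) = -0.1933 + 0.6622 = 0.4689.
Top-of-atmosphere irradiance = S₀ cos θ_z = 1361 × 0.4689 = 638.17 W/m².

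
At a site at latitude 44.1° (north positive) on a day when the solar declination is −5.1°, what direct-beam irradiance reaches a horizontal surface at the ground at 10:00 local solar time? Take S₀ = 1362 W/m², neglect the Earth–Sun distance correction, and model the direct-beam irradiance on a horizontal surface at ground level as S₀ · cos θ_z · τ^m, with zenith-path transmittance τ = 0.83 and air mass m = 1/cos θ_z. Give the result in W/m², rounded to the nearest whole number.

544 W/m²

Hour angle H = 15° × (10 − 12) = -30.00°.
With φ = 44.1°, δ = -5.1°, H = -30.00°: sin φ sin δ = -0.0619, cos φ cos δ cos H = 0.6195, so cos θ_z = 0.5576.
Air mass m = 1/cos θ_z = 1/0.5576 = 1.793; τ^m = 0.83^1.793 = 0.7160.
Surface direct beam = 1362 × 0.5576 × 0.7160 = 543.77 W/m².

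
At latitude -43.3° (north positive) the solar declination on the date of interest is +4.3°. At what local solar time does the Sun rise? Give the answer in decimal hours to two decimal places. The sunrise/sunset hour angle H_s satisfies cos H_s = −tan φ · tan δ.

6.27 h

−tan φ tan δ = −(-0.9424)(0.0752) = 0.0709; H_s = arccos(0.0709) = 85.93°.
Sunrise is at 12 − H_s/15 = 12 − 5.729 = 6.271 h local solar time.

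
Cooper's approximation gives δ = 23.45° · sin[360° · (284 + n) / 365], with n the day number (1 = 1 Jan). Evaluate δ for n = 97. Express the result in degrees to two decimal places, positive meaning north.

+6.38°

360 × (284 + 97) / 365 = 375.781°; sin(375.781°) = 0.2720.
δ = 23.45 × 0.2720 = 6.378° ≈ +6.38°.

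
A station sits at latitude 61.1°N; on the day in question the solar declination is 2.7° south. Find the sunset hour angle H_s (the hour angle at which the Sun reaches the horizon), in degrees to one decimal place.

85.1°

−tan φ tan δ = −(1.8115)(-0.0472) = 0.0855; H_s = arccos(0.0855) = 85.10°.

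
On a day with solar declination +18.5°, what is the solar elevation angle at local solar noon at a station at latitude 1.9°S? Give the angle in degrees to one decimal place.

69.6°

At local solar noon the hour angle is zero, so the elevation is 90° − |φ − δ| = 90° − |-1.9° − (18.5°)| = 90° − 20.4° = 69.6°.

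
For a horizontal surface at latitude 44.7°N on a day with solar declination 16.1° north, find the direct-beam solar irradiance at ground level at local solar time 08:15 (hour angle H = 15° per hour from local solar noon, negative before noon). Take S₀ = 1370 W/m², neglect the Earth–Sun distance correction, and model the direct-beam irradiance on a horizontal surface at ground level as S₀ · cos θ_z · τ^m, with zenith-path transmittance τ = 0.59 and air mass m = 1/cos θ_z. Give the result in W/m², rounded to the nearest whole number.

Hour angle H = 15° × (8.25 − 12) = -56.25°.
cos θ_z = sin φ sin δ + cos φ cos δ cos H = (0.7034)(0.2773) + (0.7108)(0.9608)(0.5556) = 0.5745.
Air mass m = 1/cos θ_z = 1/0.5745 = 1.741; τ^m = 0.59^1.741 = 0.3991.
Surface direct beam = 1370 × 0.5745 × 0.3991 = 314.12 W/m².

314 W/m²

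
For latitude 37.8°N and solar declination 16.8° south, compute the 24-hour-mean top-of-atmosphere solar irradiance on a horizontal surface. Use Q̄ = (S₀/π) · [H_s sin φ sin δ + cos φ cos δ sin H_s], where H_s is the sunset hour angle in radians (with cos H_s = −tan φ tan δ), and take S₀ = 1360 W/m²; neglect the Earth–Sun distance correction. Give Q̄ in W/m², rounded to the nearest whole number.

cos H_s = −tan(37.8°) · tan(-16.8°) = 0.2342, so H_s = arccos(0.2342) = 76.46°. In radians, H_s = 1.3345.
H_s sin φ sin δ = 1.3345 × 0.6129 × -0.2890 = -0.2364.
cos φ cos δ sin H_s = 0.7902 × 0.9573 × 0.9722 = 0.7354.
Q̄ = (1360/π) × (-0.2364 + 0.7354) = 432.90 × 0.4990 = 216.02 W/m².

216 W/m²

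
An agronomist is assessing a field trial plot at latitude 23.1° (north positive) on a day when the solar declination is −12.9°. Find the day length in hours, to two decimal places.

11.25 hours

−tan φ tan δ = −(0.4265)(-0.2290) = 0.0977; H_s = arccos(0.0977) = 84.39°.
Day length = 2 H_s / 15° h⁻¹ = 168.78° / 15 = 11.252 h.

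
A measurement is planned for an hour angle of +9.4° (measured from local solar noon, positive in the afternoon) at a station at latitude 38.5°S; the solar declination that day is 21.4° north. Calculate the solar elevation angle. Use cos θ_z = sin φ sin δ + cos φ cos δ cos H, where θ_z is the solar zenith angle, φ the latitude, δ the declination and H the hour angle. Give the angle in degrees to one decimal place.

With φ = -38.5°, δ = 21.4°, H = 9.40°: sin φ sin δ = -0.2271, cos φ cos δ cos H = 0.7189, so cos θ_z = 0.4918.
θ_z = arccos(0.4918) = 60.54°, so the elevation is 90° − 60.54° = 29.46°.

29.5°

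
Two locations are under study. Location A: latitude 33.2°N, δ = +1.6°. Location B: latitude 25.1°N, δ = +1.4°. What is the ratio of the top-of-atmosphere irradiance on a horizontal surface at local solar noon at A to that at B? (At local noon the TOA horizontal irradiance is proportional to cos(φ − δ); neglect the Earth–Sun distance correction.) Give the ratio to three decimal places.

A: cos θ_z = cos(33.2° − (1.6°)) = 0.8517.
B: cos θ_z = cos(25.1° − (1.4°)) = 0.9157.
Ratio A/B = 0.8517 / 0.9157 = 0.9301.

0.930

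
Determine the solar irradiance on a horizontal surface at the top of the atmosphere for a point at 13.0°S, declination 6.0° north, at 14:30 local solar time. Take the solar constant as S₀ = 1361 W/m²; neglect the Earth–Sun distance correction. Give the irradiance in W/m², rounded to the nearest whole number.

Hour angle H = 15° × (14.5 − 12) = 37.50°.
With φ = -13.0°, δ = 6.0°, H = 37.50°: sin φ sin δ = -0.0235, cos φ cos δ cos H = 0.7688, so cos θ_z = 0.7453.
Top-of-atmosphere irradiance = S₀ cos θ_z = 1361 × 0.7453 = 1014.35 W/m².

1014 W/m²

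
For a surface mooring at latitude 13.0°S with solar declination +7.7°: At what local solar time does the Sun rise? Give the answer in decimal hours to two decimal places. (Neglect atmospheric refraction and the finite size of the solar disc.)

6.12 h

The sunset hour angle satisfies cos H_s = −tan φ tan δ = 0.0312, giving H_s = 88.21°.
Sunrise is at 12 − H_s/15 = 12 − 5.881 = 6.119 h local solar time.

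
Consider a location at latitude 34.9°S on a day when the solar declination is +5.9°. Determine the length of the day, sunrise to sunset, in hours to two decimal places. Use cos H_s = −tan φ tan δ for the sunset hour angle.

The sunset hour angle satisfies cos H_s = −tan φ tan δ = 0.0721, giving H_s = 85.87°.
Day length = 2 H_s / 15° h⁻¹ = 171.74° / 15 = 11.449 h.

11.45 hours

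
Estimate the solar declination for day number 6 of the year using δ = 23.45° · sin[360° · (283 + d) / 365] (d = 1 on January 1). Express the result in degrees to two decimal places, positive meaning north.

-22.65°

360 × (283 + 6) / 365 = 285.041°; sin(285.041°) = -0.9657.
δ = 23.45 × -0.9657 = -22.646° ≈ -22.65°.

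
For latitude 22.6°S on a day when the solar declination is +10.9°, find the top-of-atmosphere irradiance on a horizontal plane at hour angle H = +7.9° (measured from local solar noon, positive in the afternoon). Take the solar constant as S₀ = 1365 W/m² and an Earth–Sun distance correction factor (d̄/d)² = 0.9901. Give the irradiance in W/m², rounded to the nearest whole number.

cos θ_z = sin φ sin δ + cos φ cos δ cos H = (-0.3843)(0.1891) + (0.9232)(0.9820)(0.9905) = 0.8253.
Top-of-atmosphere irradiance = S₀ (d̄/d)² cos θ_z = 1365 × 0.9901 × 0.8253 = 1115.38 W/m².

1115 W/m²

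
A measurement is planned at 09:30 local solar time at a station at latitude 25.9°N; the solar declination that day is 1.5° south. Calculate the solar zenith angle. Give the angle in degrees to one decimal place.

Hour angle H = 15° × (9.5 − 12) = -37.50°.
cos θ_z = sin(25.9°) sin(-1.5°) + cos(25.9°) cos(-1.5°) cos(-37.50°) = -0.0114 + 0.7134 = 0.7020.
θ_z = arccos(0.7020) = 45.41°.

45.4°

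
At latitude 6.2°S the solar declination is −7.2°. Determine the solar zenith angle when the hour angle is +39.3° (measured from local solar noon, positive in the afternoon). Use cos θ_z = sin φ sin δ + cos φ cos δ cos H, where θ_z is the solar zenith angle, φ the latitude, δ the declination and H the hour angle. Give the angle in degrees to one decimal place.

39.0°

cos θ_z = sin(-6.2°) sin(-7.2°) + cos(-6.2°) cos(-7.2°) cos(39.30°) = 0.0135 + 0.7632 = 0.7767.
θ_z = arccos(0.7767) = 39.04°.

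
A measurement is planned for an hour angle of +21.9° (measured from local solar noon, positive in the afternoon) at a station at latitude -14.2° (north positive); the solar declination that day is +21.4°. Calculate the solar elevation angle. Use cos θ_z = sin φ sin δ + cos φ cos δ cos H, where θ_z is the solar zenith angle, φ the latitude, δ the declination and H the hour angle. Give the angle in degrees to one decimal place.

cos θ_z = sin φ sin δ + cos φ cos δ cos H = (-0.2453)(0.3649) + (0.9694)(0.9311)(0.9278) = 0.7479.
θ_z = arccos(0.7479) = 41.59°, so the elevation is 90° − 41.59° = 48.41°.

48.4°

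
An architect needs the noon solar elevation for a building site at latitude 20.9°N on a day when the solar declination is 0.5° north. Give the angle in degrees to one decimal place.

At local solar noon the hour angle is zero, so the elevation is 90° − |φ − δ| = 90° − |20.9° − (0.5°)| = 90° − 20.4° = 69.6°.

69.6°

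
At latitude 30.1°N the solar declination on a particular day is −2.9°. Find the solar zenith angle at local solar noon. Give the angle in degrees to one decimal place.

At local solar noon the hour angle is zero, so the zenith angle is |φ − δ| = |30.1° − (-2.9°)| = 33.0°.

33.0°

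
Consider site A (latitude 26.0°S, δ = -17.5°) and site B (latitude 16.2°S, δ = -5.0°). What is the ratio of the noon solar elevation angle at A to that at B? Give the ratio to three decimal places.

1.034

A: 90° − |-26.0 − (-17.5)| = 81.50°.
B: 90° − |-16.2 − (-5.0)| = 78.80°.
Ratio A/B = 81.5000 / 78.8000 = 1.0343.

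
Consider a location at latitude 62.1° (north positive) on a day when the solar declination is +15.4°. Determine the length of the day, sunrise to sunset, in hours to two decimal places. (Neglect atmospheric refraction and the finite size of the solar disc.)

16.18 hours

cos H_s = −tan(62.1°) · tan(15.4°) = -0.5202, so H_s = arccos(-0.5202) = 121.35°.
Day length = 2 H_s / 15° h⁻¹ = 242.70° / 15 = 16.180 h.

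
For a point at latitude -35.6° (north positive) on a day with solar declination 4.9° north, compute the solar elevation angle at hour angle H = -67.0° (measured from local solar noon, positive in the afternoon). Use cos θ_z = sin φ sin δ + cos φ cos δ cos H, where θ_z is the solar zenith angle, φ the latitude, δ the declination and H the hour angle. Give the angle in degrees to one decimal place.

15.5°

cos θ_z = sin(-35.6°) sin(4.9°) + cos(-35.6°) cos(4.9°) cos(-67.00°) = -0.0497 + 0.3165 = 0.2668.
θ_z = arccos(0.2668) = 74.53°, so the elevation is 90° − 74.53° = 15.47°.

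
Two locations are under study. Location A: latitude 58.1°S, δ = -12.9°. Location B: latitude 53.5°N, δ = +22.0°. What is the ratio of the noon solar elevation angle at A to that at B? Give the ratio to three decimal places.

A: 90° − |-58.1 − (-12.9)| = 44.80°.
B: 90° − |53.5 − (22.0)| = 58.50°.
Ratio A/B = 44.8000 / 58.5000 = 0.7658.

0.766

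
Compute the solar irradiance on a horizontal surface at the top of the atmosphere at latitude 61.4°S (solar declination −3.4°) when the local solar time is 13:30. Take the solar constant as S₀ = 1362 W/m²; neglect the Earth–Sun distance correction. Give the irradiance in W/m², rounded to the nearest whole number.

672 W/m²

Hour angle H = 15° × (13.5 − 12) = 22.50°.
cos θ_z = sin φ sin δ + cos φ cos δ cos H = (-0.8780)(-0.0593) + (0.4787)(0.9982)(0.9239) = 0.4935.
Top-of-atmosphere irradiance = S₀ cos θ_z = 1362 × 0.4935 = 672.15 W/m².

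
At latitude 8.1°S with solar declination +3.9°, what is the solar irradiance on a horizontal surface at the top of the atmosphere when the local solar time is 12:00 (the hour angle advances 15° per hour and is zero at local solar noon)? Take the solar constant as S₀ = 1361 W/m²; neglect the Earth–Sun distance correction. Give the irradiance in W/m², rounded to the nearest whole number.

Hour angle H = 15° × (12 − 12) = 0.00°.
With φ = -8.1°, δ = 3.9°, H = 0.00°: sin φ sin δ = -0.0096, cos φ cos δ cos H = 0.9877, so cos θ_z = 0.9781.
Top-of-atmosphere irradiance = S₀ cos θ_z = 1361 × 0.9781 = 1331.19 W/m².

1331 W/m²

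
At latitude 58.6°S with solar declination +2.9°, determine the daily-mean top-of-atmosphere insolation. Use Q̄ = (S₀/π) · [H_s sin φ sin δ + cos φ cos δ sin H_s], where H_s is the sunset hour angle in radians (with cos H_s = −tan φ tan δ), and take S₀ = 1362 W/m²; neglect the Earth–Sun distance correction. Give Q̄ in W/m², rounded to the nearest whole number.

cos H_s = −tan(-58.6°) · tan(2.9°) = 0.0830, so H_s = arccos(0.0830) = 85.24°. In radians, H_s = 1.4877.
H_s sin φ sin δ = 1.4877 × -0.8536 × 0.0506 = -0.0643.
cos φ cos δ sin H_s = 0.5210 × 0.9987 × 0.9965 = 0.5185.
Q̄ = (1362/π) × (-0.0643 + 0.5185) = 433.54 × 0.4542 = 196.91 W/m².

197 W/m²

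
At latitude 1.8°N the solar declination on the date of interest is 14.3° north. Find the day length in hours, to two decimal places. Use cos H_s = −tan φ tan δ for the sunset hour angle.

The sunset hour angle satisfies cos H_s = −tan φ tan δ = -0.0080, giving H_s = 90.46°.
Day length = 2 H_s / 15° h⁻¹ = 180.92° / 15 = 12.061 h.

12.06 hours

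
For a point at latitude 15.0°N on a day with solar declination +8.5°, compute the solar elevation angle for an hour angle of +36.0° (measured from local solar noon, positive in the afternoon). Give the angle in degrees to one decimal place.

54.2°

With φ = 15.0°, δ = 8.5°, H = 36.00°: sin φ sin δ = 0.0383, cos φ cos δ cos H = 0.7729, so cos θ_z = 0.8112.
θ_z = arccos(0.8112) = 35.79°, so the elevation is 90° − 35.79° = 54.21°.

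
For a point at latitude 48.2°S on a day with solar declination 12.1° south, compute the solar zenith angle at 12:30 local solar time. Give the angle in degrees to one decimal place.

Hour angle H = 15° × (12.5 − 12) = 7.50°.
With φ = -48.2°, δ = -12.1°, H = 7.50°: sin φ sin δ = 0.1563, cos φ cos δ cos H = 0.6461, so cos θ_z = 0.8024.
θ_z = arccos(0.8024) = 36.64°.

36.6°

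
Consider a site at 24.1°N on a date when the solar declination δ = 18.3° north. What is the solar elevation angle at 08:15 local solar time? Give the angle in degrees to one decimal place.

37.6°

Hour angle H = 15° × (8.25 − 12) = -56.25°.
cos θ_z = sin(24.1°) sin(18.3°) + cos(24.1°) cos(18.3°) cos(-56.25°) = 0.1282 + 0.4815 = 0.6097.
θ_z = arccos(0.6097) = 52.43°, so the elevation is 90° − 52.43° = 37.57°.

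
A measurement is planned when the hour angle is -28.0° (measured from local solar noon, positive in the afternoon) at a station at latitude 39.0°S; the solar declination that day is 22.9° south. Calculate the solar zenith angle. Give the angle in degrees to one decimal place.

28.7°

cos θ_z = sin φ sin δ + cos φ cos δ cos H = (-0.6293)(-0.3891) + (0.7771)(0.9212)(0.8829) = 0.8769.
θ_z = arccos(0.8769) = 28.73°.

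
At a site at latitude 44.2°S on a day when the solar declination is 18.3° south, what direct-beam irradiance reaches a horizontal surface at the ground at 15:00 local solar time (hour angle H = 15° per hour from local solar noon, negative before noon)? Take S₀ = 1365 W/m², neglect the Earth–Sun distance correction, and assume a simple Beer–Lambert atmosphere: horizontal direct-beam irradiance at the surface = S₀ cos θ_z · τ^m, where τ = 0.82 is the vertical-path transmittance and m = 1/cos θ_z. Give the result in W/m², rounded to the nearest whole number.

Hour angle H = 15° × (15 − 12) = 45.00°.
cos θ_z = sin φ sin δ + cos φ cos δ cos H = (-0.6972)(-0.3140) + (0.7169)(0.9494)(0.7071) = 0.7002.
Air mass m = 1/cos θ_z = 1/0.7002 = 1.428; τ^m = 0.82^1.428 = 0.7532.
Surface direct beam = 1365 × 0.7002 × 0.7532 = 719.89 W/m².

720 W/m²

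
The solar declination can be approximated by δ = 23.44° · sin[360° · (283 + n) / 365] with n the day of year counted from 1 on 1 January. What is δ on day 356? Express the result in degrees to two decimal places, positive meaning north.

360 × (283 + 356) / 365 = 630.247°; sin(630.247°) = -1.0000.
δ = 23.44 × -1.0000 = -23.440° ≈ -23.44°.

-23.44°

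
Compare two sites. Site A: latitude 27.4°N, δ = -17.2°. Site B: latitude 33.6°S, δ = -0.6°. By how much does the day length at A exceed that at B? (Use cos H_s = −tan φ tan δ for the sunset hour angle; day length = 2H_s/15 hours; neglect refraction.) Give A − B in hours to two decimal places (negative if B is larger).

A: H_s = arccos(−tan 27.4° · tan -17.2°) = 80.77°, so 2H_s/15 = 10.7693 h.
B: H_s = arccos(−tan -33.6° · tan -0.6°) = 90.40°, so 2H_s/15 = 12.0533 h.
A − B = 10.7693 − 12.0533 = -1.2840 h.

-1.28 h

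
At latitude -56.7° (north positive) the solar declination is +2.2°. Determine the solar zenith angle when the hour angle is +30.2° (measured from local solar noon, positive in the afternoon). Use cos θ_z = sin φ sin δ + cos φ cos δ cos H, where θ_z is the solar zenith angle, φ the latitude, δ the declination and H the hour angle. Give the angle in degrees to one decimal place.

With φ = -56.7°, δ = 2.2°, H = 30.20°: sin φ sin δ = -0.0321, cos φ cos δ cos H = 0.4742, so cos θ_z = 0.4421.
θ_z = arccos(0.4421) = 63.76°.

63.8°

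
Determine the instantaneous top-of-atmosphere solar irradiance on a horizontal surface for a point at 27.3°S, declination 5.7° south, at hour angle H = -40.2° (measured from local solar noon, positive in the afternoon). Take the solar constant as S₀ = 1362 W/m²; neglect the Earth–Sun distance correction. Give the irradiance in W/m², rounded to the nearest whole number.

With φ = -27.3°, δ = -5.7°, H = -40.20°: sin φ sin δ = 0.0456, cos φ cos δ cos H = 0.6754, so cos θ_z = 0.7210.
Top-of-atmosphere irradiance = S₀ cos θ_z = 1362 × 0.7210 = 982.00 W/m².

982 W/m²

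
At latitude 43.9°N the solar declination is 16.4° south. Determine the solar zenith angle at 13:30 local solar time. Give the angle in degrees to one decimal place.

63.7°

Hour angle H = 15° × (13.5 − 12) = 22.50°.
cos θ_z = sin φ sin δ + cos φ cos δ cos H = (0.6934)(-0.2823) + (0.7206)(0.9593)(0.9239) = 0.4429.
θ_z = arccos(0.4429) = 63.71°.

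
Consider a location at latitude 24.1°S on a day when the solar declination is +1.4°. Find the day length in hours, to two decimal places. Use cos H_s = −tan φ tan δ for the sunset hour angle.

cos H_s = −tan(-24.1°) · tan(1.4°) = 0.0109, so H_s = arccos(0.0109) = 89.38°.
Day length = 2 H_s / 15° h⁻¹ = 178.76° / 15 = 11.917 h.

11.92 hours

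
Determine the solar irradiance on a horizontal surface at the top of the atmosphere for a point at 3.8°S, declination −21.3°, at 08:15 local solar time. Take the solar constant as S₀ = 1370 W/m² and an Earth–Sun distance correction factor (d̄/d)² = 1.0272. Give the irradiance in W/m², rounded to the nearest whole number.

761 W/m²

Hour angle H = 15° × (8.25 − 12) = -56.25°.
cos θ_z = sin φ sin δ + cos φ cos δ cos H = (-0.0663)(-0.3633) + (0.9978)(0.9317)(0.5556) = 0.5406.
Top-of-atmosphere irradiance = S₀ (d̄/d)² cos θ_z = 1370 × 1.0272 × 0.5406 = 760.77 W/m².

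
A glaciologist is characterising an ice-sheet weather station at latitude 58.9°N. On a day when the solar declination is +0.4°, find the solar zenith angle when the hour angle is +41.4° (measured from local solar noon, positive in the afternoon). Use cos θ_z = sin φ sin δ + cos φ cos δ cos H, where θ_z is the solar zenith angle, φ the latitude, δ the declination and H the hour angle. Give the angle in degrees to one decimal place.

66.8°

cos θ_z = sin(58.9°) sin(0.4°) + cos(58.9°) cos(0.4°) cos(41.40°) = 0.0060 + 0.3874 = 0.3934.
θ_z = arccos(0.3934) = 66.83°.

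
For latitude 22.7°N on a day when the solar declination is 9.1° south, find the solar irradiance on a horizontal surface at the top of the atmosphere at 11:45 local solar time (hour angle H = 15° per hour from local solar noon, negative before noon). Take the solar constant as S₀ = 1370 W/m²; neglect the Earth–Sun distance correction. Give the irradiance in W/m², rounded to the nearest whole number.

Hour angle H = 15° × (11.75 − 12) = -3.75°.
cos θ_z = sin φ sin δ + cos φ cos δ cos H = (0.3859)(-0.1582) + (0.9225)(0.9874)(0.9979) = 0.8479.
Top-of-atmosphere irradiance = S₀ cos θ_z = 1370 × 0.8479 = 1161.62 W/m².

1162 W/m²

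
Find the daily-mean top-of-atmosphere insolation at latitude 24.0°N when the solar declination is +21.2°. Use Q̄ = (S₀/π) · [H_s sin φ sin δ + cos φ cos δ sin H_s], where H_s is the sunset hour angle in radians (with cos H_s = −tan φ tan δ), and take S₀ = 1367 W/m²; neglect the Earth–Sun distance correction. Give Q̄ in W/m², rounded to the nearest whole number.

−tan φ tan δ = −(0.4452)(0.3879) = -0.1727; H_s = arccos(-0.1727) = 99.94°. In radians, H_s = 1.7443.
H_s sin φ sin δ = 1.7443 × 0.4067 × 0.3616 = 0.2565.
cos φ cos δ sin H_s = 0.9135 × 0.9323 × 0.9850 = 0.8389.
Q̄ = (1367/π) × (0.2565 + 0.8389) = 435.13 × 1.0954 = 476.64 W/m².

477 W/m²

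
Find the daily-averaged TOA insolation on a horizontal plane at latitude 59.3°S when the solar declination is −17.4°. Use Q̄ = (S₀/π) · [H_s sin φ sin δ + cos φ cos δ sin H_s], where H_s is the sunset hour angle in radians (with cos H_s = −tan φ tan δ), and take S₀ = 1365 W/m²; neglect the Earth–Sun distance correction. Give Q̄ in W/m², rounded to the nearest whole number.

cos H_s = −tan(-59.3°) · tan(-17.4°) = -0.5278, so H_s = arccos(-0.5278) = 121.86°. In radians, H_s = 2.1269.
H_s sin φ sin δ = 2.1269 × -0.8599 × -0.2990 = 0.5468.
cos φ cos δ sin H_s = 0.5105 × 0.9542 × 0.8493 = 0.4137.
Q̄ = (1365/π) × (0.5468 + 0.4137) = 434.49 × 0.9605 = 417.33 W/m².

417 W/m²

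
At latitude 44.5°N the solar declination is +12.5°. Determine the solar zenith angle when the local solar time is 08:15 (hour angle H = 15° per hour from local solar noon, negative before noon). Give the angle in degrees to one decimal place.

57.4°

Hour angle H = 15° × (8.25 − 12) = -56.25°.
cos θ_z = sin φ sin δ + cos φ cos δ cos H = (0.7009)(0.2164) + (0.7133)(0.9763)(0.5556) = 0.5386.
θ_z = arccos(0.5386) = 57.41°.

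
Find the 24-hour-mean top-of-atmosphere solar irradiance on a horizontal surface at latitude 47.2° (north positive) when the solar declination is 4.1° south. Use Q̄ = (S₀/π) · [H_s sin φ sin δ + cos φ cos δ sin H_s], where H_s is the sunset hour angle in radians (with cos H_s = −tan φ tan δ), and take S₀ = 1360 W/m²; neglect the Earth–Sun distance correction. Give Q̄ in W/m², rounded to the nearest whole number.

cos H_s = −tan(47.2°) · tan(-4.1°) = 0.0774, so H_s = arccos(0.0774) = 85.56°. In radians, H_s = 1.4933.
H_s sin φ sin δ = 1.4933 × 0.7337 × -0.0715 = -0.0783.
cos φ cos δ sin H_s = 0.6794 × 0.9974 × 0.9970 = 0.6756.
Q̄ = (1360/π) × (-0.0783 + 0.6756) = 432.90 × 0.5973 = 258.57 W/m².

259 W/m²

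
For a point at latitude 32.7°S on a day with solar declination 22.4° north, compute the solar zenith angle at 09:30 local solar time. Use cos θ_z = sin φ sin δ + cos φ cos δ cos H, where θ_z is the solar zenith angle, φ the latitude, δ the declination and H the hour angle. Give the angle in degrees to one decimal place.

65.7°

Hour angle H = 15° × (9.5 − 12) = -37.50°.
With φ = -32.7°, δ = 22.4°, H = -37.50°: sin φ sin δ = -0.2059, cos φ cos δ cos H = 0.6172, so cos θ_z = 0.4113.
θ_z = arccos(0.4113) = 65.71°.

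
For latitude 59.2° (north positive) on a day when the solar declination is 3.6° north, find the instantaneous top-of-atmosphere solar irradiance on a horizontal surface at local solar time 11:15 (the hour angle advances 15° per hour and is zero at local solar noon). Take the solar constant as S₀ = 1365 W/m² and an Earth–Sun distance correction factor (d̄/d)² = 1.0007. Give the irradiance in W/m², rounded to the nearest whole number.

Hour angle H = 15° × (11.25 − 12) = -11.25°.
cos θ_z = sin φ sin δ + cos φ cos δ cos H = (0.8590)(0.0628) + (0.5120)(0.9980)(0.9808) = 0.5551.
Top-of-atmosphere irradiance = S₀ (d̄/d)² cos θ_z = 1365 × 1.0007 × 0.5551 = 758.24 W/m².

758 W/m²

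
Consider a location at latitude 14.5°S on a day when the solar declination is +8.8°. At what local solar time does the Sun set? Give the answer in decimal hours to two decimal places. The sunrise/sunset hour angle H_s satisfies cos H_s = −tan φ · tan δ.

17.85 h

The sunset hour angle satisfies cos H_s = −tan φ tan δ = 0.0400, giving H_s = 87.71°.
Sunset is at 12 + H_s/15 = 12 + 5.847 = 17.847 h local solar time.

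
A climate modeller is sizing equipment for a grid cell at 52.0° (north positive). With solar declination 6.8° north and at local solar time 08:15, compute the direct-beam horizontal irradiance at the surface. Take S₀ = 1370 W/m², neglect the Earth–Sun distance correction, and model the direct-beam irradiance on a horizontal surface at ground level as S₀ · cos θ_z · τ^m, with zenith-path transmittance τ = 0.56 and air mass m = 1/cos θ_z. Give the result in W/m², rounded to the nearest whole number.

Hour angle H = 15° × (8.25 − 12) = -56.25°.
With φ = 52.0°, δ = 6.8°, H = -56.25°: sin φ sin δ = 0.0933, cos φ cos δ cos H = 0.3396, so cos θ_z = 0.4329.
Air mass m = 1/cos θ_z = 1/0.4329 = 2.310; τ^m = 0.56^2.310 = 0.2620.
Surface direct beam = 1370 × 0.4329 × 0.2620 = 155.39 W/m².

155 W/m²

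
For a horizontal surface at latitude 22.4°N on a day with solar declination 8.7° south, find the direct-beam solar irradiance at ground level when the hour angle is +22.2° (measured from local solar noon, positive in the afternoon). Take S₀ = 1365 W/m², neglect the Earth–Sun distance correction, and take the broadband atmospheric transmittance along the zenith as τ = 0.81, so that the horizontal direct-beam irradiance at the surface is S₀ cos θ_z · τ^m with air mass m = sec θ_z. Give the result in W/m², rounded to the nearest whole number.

cos θ_z = sin φ sin δ + cos φ cos δ cos H = (0.3811)(-0.1513) + (0.9245)(0.9885)(0.9259) = 0.7885.
Air mass m = 1/cos θ_z = 1/0.7885 = 1.268; τ^m = 0.81^1.268 = 0.7655.
Surface direct beam = 1365 × 0.7885 × 0.7655 = 823.91 W/m².

824 W/m²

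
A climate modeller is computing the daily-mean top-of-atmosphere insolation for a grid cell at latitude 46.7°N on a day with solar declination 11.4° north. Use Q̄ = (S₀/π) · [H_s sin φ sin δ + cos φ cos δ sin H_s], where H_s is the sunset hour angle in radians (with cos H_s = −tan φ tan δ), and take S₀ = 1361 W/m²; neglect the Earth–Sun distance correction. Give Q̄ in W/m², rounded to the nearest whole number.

cos H_s = −tan(46.7°) · tan(11.4°) = -0.2140, so H_s = arccos(-0.2140) = 102.36°. In radians, H_s = 1.7865.
H_s sin φ sin δ = 1.7865 × 0.7278 × 0.1977 = 0.2571.
cos φ cos δ sin H_s = 0.6858 × 0.9803 × 0.9768 = 0.6567.
Q̄ = (1361/π) × (0.2571 + 0.6567) = 433.22 × 0.9138 = 395.88 W/m².

396 W/m²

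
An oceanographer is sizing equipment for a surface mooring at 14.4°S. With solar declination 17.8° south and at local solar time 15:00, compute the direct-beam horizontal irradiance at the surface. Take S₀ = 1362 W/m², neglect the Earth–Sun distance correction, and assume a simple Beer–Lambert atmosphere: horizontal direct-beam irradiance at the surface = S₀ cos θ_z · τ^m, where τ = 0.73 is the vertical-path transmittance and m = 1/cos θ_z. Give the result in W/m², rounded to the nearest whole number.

Hour angle H = 15° × (15 − 12) = 45.00°.
cos θ_z = sin φ sin δ + cos φ cos δ cos H = (-0.2487)(-0.3057) + (0.9686)(0.9521)(0.7071) = 0.7281.
Air mass m = 1/cos θ_z = 1/0.7281 = 1.373; τ^m = 0.73^1.373 = 0.6491.
Surface direct beam = 1362 × 0.7281 × 0.6491 = 643.69 W/m².

644 W/m²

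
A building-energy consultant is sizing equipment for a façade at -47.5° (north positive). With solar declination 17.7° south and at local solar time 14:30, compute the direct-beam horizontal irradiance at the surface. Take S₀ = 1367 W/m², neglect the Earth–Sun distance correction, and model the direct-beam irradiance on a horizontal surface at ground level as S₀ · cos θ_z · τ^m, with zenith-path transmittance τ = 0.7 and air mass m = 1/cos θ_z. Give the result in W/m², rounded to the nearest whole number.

Hour angle H = 15° × (14.5 − 12) = 37.50°.
cos θ_z = sin φ sin δ + cos φ cos δ cos H = (-0.7373)(-0.3040) + (0.6756)(0.9527)(0.7934) = 0.7348.
Air mass m = 1/cos θ_z = 1/0.7348 = 1.361; τ^m = 0.7^1.361 = 0.6154.
Surface direct beam = 1367 × 0.7348 × 0.6154 = 618.15 W/m².

618 W/m²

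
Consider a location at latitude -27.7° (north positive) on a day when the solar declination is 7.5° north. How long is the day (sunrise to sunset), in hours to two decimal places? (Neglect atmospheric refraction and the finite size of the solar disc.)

cos H_s = −tan(-27.7°) · tan(7.5°) = 0.0691, so H_s = arccos(0.0691) = 86.04°.
Day length = 2 H_s / 15° h⁻¹ = 172.08° / 15 = 11.472 h.

11.47 hours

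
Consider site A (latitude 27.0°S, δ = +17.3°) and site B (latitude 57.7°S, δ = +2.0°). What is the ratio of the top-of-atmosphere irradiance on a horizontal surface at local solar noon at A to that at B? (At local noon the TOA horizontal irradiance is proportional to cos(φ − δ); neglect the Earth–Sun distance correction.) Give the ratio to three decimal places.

1.419

A: cos θ_z = cos(-27.0° − (17.3°)) = 0.7157.
B: cos θ_z = cos(-57.7° − (2.0°)) = 0.5045.
Ratio A/B = 0.7157 / 0.5045 = 1.4186.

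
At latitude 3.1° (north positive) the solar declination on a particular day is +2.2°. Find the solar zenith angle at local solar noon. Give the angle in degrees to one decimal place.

0.9°

At local solar noon the hour angle is zero, so the zenith angle is |φ − δ| = |3.1° − (2.2°)| = 0.9°.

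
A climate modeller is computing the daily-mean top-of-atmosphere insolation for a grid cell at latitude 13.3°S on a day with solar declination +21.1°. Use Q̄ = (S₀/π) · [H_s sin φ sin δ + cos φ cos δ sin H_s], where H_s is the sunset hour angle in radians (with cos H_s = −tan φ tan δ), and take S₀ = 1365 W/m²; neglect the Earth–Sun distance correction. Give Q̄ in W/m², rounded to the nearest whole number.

340 W/m²

−tan φ tan δ = −(-0.2364)(0.3859) = 0.0912; H_s = arccos(0.0912) = 84.77°. In radians, H_s = 1.4795.
H_s sin φ sin δ = 1.4795 × -0.2300 × 0.3600 = -0.1225.
cos φ cos δ sin H_s = 0.9732 × 0.9330 × 0.9958 = 0.9042.
Q̄ = (1365/π) × (-0.1225 + 0.9042) = 434.49 × 0.7817 = 339.64 W/m².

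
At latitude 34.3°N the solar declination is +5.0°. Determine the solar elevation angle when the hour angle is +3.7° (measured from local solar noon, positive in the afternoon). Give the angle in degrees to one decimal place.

With φ = 34.3°, δ = 5.0°, H = 3.70°: sin φ sin δ = 0.0491, cos φ cos δ cos H = 0.8212, so cos θ_z = 0.8703.
θ_z = arccos(0.8703) = 29.51°, so the elevation is 90° − 29.51° = 60.49°.

60.5°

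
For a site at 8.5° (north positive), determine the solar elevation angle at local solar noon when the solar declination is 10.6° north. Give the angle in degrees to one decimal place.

At local solar noon the hour angle is zero, so the elevation is 90° − |φ − δ| = 90° − |8.5° − (10.6°)| = 90° − 2.1° = 87.9°.

87.9°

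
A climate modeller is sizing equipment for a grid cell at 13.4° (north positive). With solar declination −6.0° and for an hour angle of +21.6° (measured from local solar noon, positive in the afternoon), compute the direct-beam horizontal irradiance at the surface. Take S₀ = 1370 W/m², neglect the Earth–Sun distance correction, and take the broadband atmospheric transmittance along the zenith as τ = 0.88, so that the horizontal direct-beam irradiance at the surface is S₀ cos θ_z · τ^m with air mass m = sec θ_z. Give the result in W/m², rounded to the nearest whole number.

With φ = 13.4°, δ = -6.0°, H = 21.60°: sin φ sin δ = -0.0242, cos φ cos δ cos H = 0.8995, so cos θ_z = 0.8753.
Air mass m = 1/cos θ_z = 1/0.8753 = 1.142; τ^m = 0.88^1.142 = 0.8642.
Surface direct beam = 1370 × 0.8753 × 0.8642 = 1036.31 W/m².

1036 W/m²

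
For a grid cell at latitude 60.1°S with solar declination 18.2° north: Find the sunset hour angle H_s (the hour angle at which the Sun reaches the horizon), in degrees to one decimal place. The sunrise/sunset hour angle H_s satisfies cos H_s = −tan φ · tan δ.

55.1°

−tan φ tan δ = −(-1.7391)(0.3288) = 0.5718; H_s = arccos(0.5718) = 55.12°.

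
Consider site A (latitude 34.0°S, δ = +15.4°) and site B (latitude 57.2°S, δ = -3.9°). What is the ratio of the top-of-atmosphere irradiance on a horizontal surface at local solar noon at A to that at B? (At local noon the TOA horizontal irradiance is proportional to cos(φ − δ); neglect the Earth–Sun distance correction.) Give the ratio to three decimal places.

A: cos θ_z = cos(-34.0° − (15.4°)) = 0.6508.
B: cos θ_z = cos(-57.2° − (-3.9°)) = 0.5976.
Ratio A/B = 0.6508 / 0.5976 = 1.0890.

1.089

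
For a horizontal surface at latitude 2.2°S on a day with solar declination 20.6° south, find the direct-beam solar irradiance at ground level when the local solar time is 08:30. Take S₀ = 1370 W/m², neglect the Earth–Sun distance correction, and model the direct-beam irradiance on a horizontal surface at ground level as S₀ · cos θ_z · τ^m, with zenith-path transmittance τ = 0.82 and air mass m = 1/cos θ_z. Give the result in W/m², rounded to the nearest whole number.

568 W/m²

Hour angle H = 15° × (8.5 − 12) = -52.50°.
cos θ_z = sin φ sin δ + cos φ cos δ cos H = (-0.0384)(-0.3518) + (0.9993)(0.9361)(0.6088) = 0.5830.
Air mass m = 1/cos θ_z = 1/0.5830 = 1.715; τ^m = 0.82^1.715 = 0.7115.
Surface direct beam = 1370 × 0.5830 × 0.7115 = 568.28 W/m².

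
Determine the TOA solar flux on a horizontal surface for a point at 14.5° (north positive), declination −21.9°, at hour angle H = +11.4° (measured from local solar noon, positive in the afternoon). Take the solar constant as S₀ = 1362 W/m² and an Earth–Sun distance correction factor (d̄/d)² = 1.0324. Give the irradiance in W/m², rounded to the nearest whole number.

1107 W/m²

cos θ_z = sin(14.5°) sin(-21.9°) + cos(14.5°) cos(-21.9°) cos(11.40°) = -0.0934 + 0.8806 = 0.7872.
Top-of-atmosphere irradiance = S₀ (d̄/d)² cos θ_z = 1362 × 1.0324 × 0.7872 = 1106.90 W/m².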